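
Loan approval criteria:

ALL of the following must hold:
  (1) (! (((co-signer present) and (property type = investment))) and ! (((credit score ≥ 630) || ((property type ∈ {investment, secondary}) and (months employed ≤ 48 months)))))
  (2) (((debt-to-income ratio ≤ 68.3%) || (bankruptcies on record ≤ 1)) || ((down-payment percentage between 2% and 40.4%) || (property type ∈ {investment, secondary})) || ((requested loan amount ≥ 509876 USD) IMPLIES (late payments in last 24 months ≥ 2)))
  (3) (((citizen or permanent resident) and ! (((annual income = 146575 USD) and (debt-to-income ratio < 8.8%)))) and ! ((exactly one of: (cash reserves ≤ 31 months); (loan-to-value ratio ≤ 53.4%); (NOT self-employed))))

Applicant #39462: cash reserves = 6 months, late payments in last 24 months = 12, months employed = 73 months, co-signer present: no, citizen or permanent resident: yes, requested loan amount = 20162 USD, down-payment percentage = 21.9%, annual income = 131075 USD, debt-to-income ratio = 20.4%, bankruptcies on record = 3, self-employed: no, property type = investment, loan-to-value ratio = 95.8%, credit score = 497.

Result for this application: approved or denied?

Approved

Atomic conditions:
  co-signer present: no → false
  property type = investment: investment == investment is true
  credit score ≥ 630: 497 ≥ 630 is false
  property type ∈ {investment, secondary}: investment is in the set → true
  months employed ≤ 48 months: 73 ≤ 48 is false
  debt-to-income ratio ≤ 68.3%: 20.4 ≤ 68.3 is true
  bankruptcies on record ≤ 1: 3 ≤ 1 is false
  down-payment percentage between 2% and 40.4%: 21.9 in [2, 40.4] is true
  requested loan amount ≥ 509876 USD: 20162 ≥ 509876 is false
  late payments in last 24 months ≥ 2: 12 ≥ 2 is true
  citizen or permanent resident: yes → true
  annual income = 146575 USD: 131075 == 146575 is false
  debt-to-income ratio < 8.8%: 20.4 < 8.8 is false
  cash reserves ≤ 31 months: 6 ≤ 31 is true
  loan-to-value ratio ≤ 53.4%: 95.8 ≤ 53.4 is false
  NOT self-employed: no → true
Combine:
[1.1.1] false AND true = false
[1.1] NOT false = true
[1.2.1.2] true AND false = false
[1.2.1] false OR false = false
[1.2] NOT false = true
[1] true AND true = true
[2.1] true OR false = true
[2.2] true OR true = true
[2.3] false → true (antecedent false ⇒ implication holds) = true
[2] true OR true OR true = true
[3.1.2.1] false AND false = false
[3.1.2] NOT false = true
[3.1] true AND true = true
[3.2.1] exactly-one(true, false, true) = false
[3.2] NOT false = true
[3] true AND true = true
[root] true AND true AND true = true
Overall: true → approved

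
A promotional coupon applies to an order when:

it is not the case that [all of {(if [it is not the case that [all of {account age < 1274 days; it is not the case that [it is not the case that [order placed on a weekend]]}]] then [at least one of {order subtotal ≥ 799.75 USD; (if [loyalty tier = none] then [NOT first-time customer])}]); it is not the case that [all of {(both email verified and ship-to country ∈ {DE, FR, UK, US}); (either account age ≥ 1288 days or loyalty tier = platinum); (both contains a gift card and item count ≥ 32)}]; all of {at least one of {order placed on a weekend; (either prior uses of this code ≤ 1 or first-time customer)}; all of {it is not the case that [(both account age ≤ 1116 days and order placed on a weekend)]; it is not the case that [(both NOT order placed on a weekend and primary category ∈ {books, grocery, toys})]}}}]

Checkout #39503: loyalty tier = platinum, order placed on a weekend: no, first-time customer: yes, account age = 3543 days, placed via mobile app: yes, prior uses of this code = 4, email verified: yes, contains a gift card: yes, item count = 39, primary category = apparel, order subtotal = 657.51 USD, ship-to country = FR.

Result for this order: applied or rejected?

Atomic conditions:
  account age < 1274 days: 3543 < 1274 is false
  order placed on a weekend: no → false
  order subtotal ≥ 799.75 USD: 657.51 ≥ 799.75 is false
  loyalty tier = none: platinum == none is false
  NOT first-time customer: yes → false
  email verified: yes → true
  ship-to country ∈ {DE, FR, UK, US}: FR is in the set → true
  account age ≥ 1288 days: 3543 ≥ 1288 is true
  loyalty tier = platinum: platinum == platinum is true
  contains a gift card: yes → true
  item count ≥ 32: 39 ≥ 32 is true
  prior uses of this code ≤ 1: 4 ≤ 1 is false
  first-time customer: yes → true
  account age ≤ 1116 days: 3543 ≤ 1116 is false
  NOT order placed on a weekend: no → true
  primary category ∈ {books, grocery, toys}: apparel is not in the set → false
Combine:
[1.1.1.1.2.1] NOT false = true
[1.1.1.1.2] NOT true = false
[1.1.1.1] false AND false = false
[1.1.1] NOT false = true
[1.1.2.2] false → false (antecedent false ⇒ implication holds) = true
[1.1.2] false OR true = true
[1.1] true → true = true
[1.2.1.1] true AND true = true
[1.2.1.2] true OR true = true
[1.2.1.3] true AND true = true
[1.2.1] true AND true AND true = true
[1.2] NOT true = false
[1.3.1.2] false OR true = true
[1.3.1] false OR true = true
[1.3.2.1.1] false AND false = false
[1.3.2.1] NOT false = true
[1.3.2.2.1] true AND false = false
[1.3.2.2] NOT false = true
[1.3.2] true AND true = true
[1.3] true AND true = true
[1] true AND false AND true = false
[root] NOT false = true
Overall: true → applied

Applied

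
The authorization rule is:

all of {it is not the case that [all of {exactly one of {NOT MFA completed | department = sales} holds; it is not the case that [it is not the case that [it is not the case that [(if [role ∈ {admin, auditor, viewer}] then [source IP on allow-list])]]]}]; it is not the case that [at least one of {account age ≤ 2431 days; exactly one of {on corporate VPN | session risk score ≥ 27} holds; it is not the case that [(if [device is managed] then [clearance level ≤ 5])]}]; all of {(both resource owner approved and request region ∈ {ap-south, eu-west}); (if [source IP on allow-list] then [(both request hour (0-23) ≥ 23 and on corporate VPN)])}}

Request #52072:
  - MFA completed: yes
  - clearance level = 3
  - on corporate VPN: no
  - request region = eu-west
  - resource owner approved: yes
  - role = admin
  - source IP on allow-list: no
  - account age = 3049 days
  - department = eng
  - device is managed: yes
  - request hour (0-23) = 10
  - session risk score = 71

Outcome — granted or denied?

Atomic conditions:
  NOT MFA completed: yes → false
  department = sales: eng == sales is false
  role ∈ {admin, auditor, viewer}: admin is in the set → true
  source IP on allow-list: no → false
  account age ≤ 2431 days: 3049 ≤ 2431 is false
  on corporate VPN: no → false
  session risk score ≥ 27: 71 ≥ 27 is true
  device is managed: yes → true
  clearance level ≤ 5: 3 ≤ 5 is true
  resource owner approved: yes → true
  request region ∈ {ap-south, eu-west}: eu-west is in the set → true
  request hour (0-23) ≥ 23: 10 ≥ 23 is false
Combine:
[1.1.1] exactly-one(false, false) = false
[1.1.2.1.1.1] true → false = false
[1.1.2.1.1] NOT false = true
[1.1.2.1] NOT true = false
[1.1.2] NOT false = true
[1.1] false AND true = false
[1] NOT false = true
[2.1.2] exactly-one(false, true) = true
[2.1.3.1] true → true = true
[2.1.3] NOT true = false
[2.1] false OR true OR false = true
[2] NOT true = false
[3.1] true AND true = true
[3.2.2] false AND false = false
[3.2] false → false (antecedent false ⇒ implication holds) = true
[3] true AND true = true
[root] true AND false AND true = false
Overall: false → denied

Denied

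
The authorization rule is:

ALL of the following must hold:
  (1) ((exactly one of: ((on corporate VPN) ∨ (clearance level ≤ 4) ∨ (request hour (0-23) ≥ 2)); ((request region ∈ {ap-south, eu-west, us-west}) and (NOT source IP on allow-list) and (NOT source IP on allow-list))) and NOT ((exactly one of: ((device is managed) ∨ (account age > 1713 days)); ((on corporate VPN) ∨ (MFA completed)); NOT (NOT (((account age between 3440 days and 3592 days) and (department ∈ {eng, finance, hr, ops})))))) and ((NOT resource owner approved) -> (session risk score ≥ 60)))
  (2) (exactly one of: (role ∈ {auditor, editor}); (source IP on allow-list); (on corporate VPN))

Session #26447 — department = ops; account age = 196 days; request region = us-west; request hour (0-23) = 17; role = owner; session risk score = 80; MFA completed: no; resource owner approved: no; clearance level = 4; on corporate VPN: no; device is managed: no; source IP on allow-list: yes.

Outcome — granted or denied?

Granted

Atomic conditions:
  on corporate VPN: no → false
  clearance level ≤ 4: 4 ≤ 4 is true
  request hour (0-23) ≥ 2: 17 ≥ 2 is true
  request region ∈ {ap-south, eu-west, us-west}: us-west is in the set → true
  NOT source IP on allow-list: yes → false
  device is managed: no → false
  account age > 1713 days: 196 > 1713 is false
  MFA completed: no → false
  account age between 3440 days and 3592 days: 196 in [3440, 3592] is false
  department ∈ {eng, finance, hr, ops}: ops is in the set → true
  NOT resource owner approved: no → true
  session risk score ≥ 60: 80 ≥ 60 is true
  role ∈ {auditor, editor}: owner is not in the set → false
  source IP on allow-list: yes → true
Combine:
[1.1.1] false OR true OR true = true
[1.1.2] true AND false AND false = false
[1.1] exactly-one(true, false) = true
[1.2.1.1] false OR false = false
[1.2.1.2] false OR false = false
[1.2.1.3.1.1] false AND true = false
[1.2.1.3.1] NOT false = true
[1.2.1.3] NOT true = false
[1.2.1] exactly-one(false, false, false) = false
[1.2] NOT false = true
[1.3] true → true = true
[1] true AND true AND true = true
[2] exactly-one(false, true, false) = true
[root] true AND true = true
Overall: true → granted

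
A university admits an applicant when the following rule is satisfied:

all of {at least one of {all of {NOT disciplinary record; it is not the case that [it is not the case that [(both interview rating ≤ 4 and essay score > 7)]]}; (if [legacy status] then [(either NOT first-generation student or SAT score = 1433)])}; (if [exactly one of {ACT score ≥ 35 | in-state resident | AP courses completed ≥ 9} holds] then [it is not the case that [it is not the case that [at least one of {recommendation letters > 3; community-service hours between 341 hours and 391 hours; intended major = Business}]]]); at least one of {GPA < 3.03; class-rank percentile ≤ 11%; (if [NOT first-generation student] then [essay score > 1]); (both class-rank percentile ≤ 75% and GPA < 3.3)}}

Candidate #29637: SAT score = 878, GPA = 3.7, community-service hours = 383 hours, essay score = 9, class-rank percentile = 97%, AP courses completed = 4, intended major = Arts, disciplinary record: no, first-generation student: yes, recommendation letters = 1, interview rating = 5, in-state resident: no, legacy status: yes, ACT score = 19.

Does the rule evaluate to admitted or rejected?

Atomic conditions:
  NOT disciplinary record: no → true
  interview rating ≤ 4: 5 ≤ 4 is false
  essay score > 7: 9 > 7 is true
  legacy status: yes → true
  NOT first-generation student: yes → false
  SAT score = 1433: 878 == 1433 is false
  ACT score ≥ 35: 19 ≥ 35 is false
  in-state resident: no → false
  AP courses completed ≥ 9: 4 ≥ 9 is false
  recommendation letters > 3: 1 > 3 is false
  community-service hours between 341 hours and 391 hours: 383 in [341, 391] is true
  intended major = Business: Arts == Business is false
  GPA < 3.03: 3.7 < 3.03 is false
  class-rank percentile ≤ 11%: 97 ≤ 11 is false
  essay score > 1: 9 > 1 is true
  class-rank percentile ≤ 75%: 97 ≤ 75 is false
  GPA < 3.3: 3.7 < 3.3 is false
Combine:
[1.1.2.1.1] false AND true = false
[1.1.2.1] NOT false = true
[1.1.2] NOT true = false
[1.1] true AND false = false
[1.2.2] false OR false = false
[1.2] true → false = false
[1] false OR false = false
[2.1] exactly-one(false, false, false) = false
[2.2.1.1] false OR true OR false = true
[2.2.1] NOT true = false
[2.2] NOT false = true
[2] false → true (antecedent false ⇒ implication holds) = true
[3.3] false → true (antecedent false ⇒ implication holds) = true
[3.4] false AND false = false
[3] false OR false OR true OR false = true
[root] false AND true AND true = false
Overall: false → rejected

Rejected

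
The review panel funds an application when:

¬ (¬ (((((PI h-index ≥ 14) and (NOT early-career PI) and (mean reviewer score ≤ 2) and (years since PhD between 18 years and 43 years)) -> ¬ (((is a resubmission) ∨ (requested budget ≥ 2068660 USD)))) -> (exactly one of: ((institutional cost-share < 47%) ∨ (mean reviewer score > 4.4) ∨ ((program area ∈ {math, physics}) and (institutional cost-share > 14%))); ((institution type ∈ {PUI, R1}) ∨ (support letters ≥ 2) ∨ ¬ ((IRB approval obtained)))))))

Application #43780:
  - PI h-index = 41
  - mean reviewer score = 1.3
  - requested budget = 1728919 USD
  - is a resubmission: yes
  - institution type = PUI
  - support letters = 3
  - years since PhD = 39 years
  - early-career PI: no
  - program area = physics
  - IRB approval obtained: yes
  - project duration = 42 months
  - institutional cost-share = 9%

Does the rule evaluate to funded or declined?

Atomic conditions:
  PI h-index ≥ 14: 41 ≥ 14 is true
  NOT early-career PI: no → true
  mean reviewer score ≤ 2: 1.3 ≤ 2 is true
  years since PhD between 18 years and 43 years: 39 in [18, 43] is true
  is a resubmission: yes → true
  requested budget ≥ 2068660 USD: 1728919 ≥ 2068660 is false
  institutional cost-share < 47%: 9 < 47 is true
  mean reviewer score > 4.4: 1.3 > 4.4 is false
  program area ∈ {math, physics}: physics is in the set → true
  institutional cost-share > 14%: 9 > 14 is false
  institution type ∈ {PUI, R1}: PUI is in the set → true
  support letters ≥ 2: 3 ≥ 2 is true
  IRB approval obtained: yes → true
Combine:
[1.1.1.1] true AND true AND true AND true = true
[1.1.1.2.1] true OR false = true
[1.1.1.2] NOT true = false
[1.1.1] true → false = false
[1.1.2.1.3] true AND false = false
[1.1.2.1] true OR false OR false = true
[1.1.2.2.3] NOT true = false
[1.1.2.2] true OR true OR false = true
[1.1.2] exactly-one(true, true) = false
[1.1] false → false (antecedent false ⇒ implication holds) = true
[1] NOT true = false
[root] NOT false = true
Overall: true → funded

Funded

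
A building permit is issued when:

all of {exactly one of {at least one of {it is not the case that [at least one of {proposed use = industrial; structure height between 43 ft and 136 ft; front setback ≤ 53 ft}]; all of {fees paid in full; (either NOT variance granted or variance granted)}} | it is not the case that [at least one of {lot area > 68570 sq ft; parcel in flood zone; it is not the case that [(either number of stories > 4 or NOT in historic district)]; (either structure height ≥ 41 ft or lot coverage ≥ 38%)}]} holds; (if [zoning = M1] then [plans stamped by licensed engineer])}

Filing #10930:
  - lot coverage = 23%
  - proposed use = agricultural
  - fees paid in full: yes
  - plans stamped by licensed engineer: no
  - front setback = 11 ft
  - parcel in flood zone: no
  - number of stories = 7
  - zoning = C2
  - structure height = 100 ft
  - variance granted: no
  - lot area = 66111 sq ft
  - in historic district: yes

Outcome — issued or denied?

Issued

Atomic conditions:
  proposed use = industrial: agricultural == industrial is false
  structure height between 43 ft and 136 ft: 100 in [43, 136] is true
  front setback ≤ 53 ft: 11 ≤ 53 is true
  fees paid in full: yes → true
  NOT variance granted: no → true
  variance granted: no → false
  lot area > 68570 sq ft: 66111 > 68570 is false
  parcel in flood zone: no → false
  number of stories > 4: 7 > 4 is true
  NOT in historic district: yes → false
  structure height ≥ 41 ft: 100 ≥ 41 is true
  lot coverage ≥ 38%: 23 ≥ 38 is false
  zoning = M1: C2 == M1 is false
  plans stamped by licensed engineer: no → false
Combine:
[1.1.1.1] false OR true OR true = true
[1.1.1] NOT true = false
[1.1.2.2] true OR false = true
[1.1.2] true AND true = true
[1.1] false OR true = true
[1.2.1.3.1] true OR false = true
[1.2.1.3] NOT true = false
[1.2.1.4] true OR false = true
[1.2.1] false OR false OR false OR true = true
[1.2] NOT true = false
[1] exactly-one(true, false) = true
[2] false → false (antecedent false ⇒ implication holds) = true
[root] true AND true = true
Overall: true → issued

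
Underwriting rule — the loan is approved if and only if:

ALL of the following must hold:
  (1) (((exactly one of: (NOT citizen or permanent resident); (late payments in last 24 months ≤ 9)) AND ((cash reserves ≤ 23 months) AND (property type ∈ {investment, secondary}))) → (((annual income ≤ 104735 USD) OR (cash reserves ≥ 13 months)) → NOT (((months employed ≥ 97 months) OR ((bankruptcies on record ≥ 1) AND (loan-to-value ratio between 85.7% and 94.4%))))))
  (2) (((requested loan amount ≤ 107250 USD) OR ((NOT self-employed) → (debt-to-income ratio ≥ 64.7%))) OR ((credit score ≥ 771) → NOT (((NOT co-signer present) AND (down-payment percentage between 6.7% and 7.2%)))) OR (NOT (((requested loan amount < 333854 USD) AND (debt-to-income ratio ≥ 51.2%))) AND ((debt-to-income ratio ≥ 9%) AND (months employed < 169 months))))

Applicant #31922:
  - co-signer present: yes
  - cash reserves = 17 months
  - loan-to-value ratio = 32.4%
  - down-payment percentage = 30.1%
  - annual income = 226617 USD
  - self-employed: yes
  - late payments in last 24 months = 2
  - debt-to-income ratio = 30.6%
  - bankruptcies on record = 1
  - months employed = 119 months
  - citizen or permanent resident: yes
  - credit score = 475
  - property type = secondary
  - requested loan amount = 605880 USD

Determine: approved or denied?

Atomic conditions:
  NOT citizen or permanent resident: yes → false
  late payments in last 24 months ≤ 9: 2 ≤ 9 is true
  cash reserves ≤ 23 months: 17 ≤ 23 is true
  property type ∈ {investment, secondary}: secondary is in the set → true
  annual income ≤ 104735 USD: 226617 ≤ 104735 is false
  cash reserves ≥ 13 months: 17 ≥ 13 is true
  months employed ≥ 97 months: 119 ≥ 97 is true
  bankruptcies on record ≥ 1: 1 ≥ 1 is true
  loan-to-value ratio between 85.7% and 94.4%: 32.4 in [85.7, 94.4] is false
  requested loan amount ≤ 107250 USD: 605880 ≤ 107250 is false
  NOT self-employed: yes → false
  debt-to-income ratio ≥ 64.7%: 30.6 ≥ 64.7 is false
  credit score ≥ 771: 475 ≥ 771 is false
  NOT co-signer present: yes → false
  down-payment percentage between 6.7% and 7.2%: 30.1 in [6.7, 7.2] is false
  requested loan amount < 333854 USD: 605880 < 333854 is false
  debt-to-income ratio ≥ 51.2%: 30.6 ≥ 51.2 is false
  debt-to-income ratio ≥ 9%: 30.6 ≥ 9 is true
  months employed < 169 months: 119 < 169 is true
Combine:
[1.1.1] exactly-one(false, true) = true
[1.1.2] true AND true = true
[1.1] true AND true = true
[1.2.1] false OR true = true
[1.2.2.1.2] true AND false = false
[1.2.2.1] true OR false = true
[1.2.2] NOT true = false
[1.2] true → false = false
[1] true → false = false
[2.1.2] false → false (antecedent false ⇒ implication holds) = true
[2.1] false OR true = true
[2.2.2.1] false AND false = false
[2.2.2] NOT false = true
[2.2] false → true (antecedent false ⇒ implication holds) = true
[2.3.1.1] false AND false = false
[2.3.1] NOT false = true
[2.3.2] true AND true = true
[2.3] true AND true = true
[2] true OR true OR true = true
[root] false AND true = false
Overall: false → denied

Denied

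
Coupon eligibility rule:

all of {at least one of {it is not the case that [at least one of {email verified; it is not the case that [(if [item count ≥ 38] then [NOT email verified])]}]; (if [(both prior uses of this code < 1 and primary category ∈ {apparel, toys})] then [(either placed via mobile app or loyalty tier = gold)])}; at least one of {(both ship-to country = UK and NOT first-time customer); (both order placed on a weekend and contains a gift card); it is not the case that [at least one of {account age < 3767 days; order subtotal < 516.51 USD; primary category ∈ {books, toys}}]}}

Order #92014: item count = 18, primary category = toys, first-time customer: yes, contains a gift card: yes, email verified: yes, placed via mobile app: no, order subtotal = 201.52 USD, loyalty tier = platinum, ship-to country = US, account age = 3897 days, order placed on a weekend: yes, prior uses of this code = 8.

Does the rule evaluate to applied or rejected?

Applied

Atomic conditions:
  email verified: yes → true
  item count ≥ 38: 18 ≥ 38 is false
  NOT email verified: yes → false
  prior uses of this code < 1: 8 < 1 is false
  primary category ∈ {apparel, toys}: toys is in the set → true
  placed via mobile app: no → false
  loyalty tier = gold: platinum == gold is false
  ship-to country = UK: US == UK is false
  NOT first-time customer: yes → false
  order placed on a weekend: yes → true
  contains a gift card: yes → true
  account age < 3767 days: 3897 < 3767 is false
  order subtotal < 516.51 USD: 201.52 < 516.51 is true
  primary category ∈ {books, toys}: toys is in the set → true
Combine:
[1.1.1.2.1] false → false (antecedent false ⇒ implication holds) = true
[1.1.1.2] NOT true = false
[1.1.1] true OR false = true
[1.1] NOT true = false
[1.2.1] false AND true = false
[1.2.2] false OR false = false
[1.2] false → false (antecedent false ⇒ implication holds) = true
[1] false OR true = true
[2.1] false AND false = false
[2.2] true AND true = true
[2.3.1] false OR true OR true = true
[2.3] NOT true = false
[2] false OR true OR false = true
[root] true AND true = true
Overall: true → applied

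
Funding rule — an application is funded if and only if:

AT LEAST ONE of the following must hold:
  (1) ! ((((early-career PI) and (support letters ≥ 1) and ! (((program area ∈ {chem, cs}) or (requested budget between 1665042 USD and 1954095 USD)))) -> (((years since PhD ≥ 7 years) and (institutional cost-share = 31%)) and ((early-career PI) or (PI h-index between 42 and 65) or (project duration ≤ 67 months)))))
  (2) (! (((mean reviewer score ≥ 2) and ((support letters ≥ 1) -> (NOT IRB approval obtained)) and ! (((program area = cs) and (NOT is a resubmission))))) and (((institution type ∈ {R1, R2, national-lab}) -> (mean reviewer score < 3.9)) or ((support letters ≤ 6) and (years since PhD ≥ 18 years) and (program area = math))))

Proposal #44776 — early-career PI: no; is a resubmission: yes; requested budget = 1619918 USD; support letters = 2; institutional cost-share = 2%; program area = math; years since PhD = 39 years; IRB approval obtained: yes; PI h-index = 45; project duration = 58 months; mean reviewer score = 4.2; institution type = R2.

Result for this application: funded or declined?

Atomic conditions:
  early-career PI: no → false
  support letters ≥ 1: 2 ≥ 1 is true
  program area ∈ {chem, cs}: math is not in the set → false
  requested budget between 1665042 USD and 1954095 USD: 1619918 in [1665042, 1954095] is false
  years since PhD ≥ 7 years: 39 ≥ 7 is true
  institutional cost-share = 31%: 2 == 31 is false
  PI h-index between 42 and 65: 45 in [42, 65] is true
  project duration ≤ 67 months: 58 ≤ 67 is true
  mean reviewer score ≥ 2: 4.2 ≥ 2 is true
  NOT IRB approval obtained: yes → false
  program area = cs: math == cs is false
  NOT is a resubmission: yes → false
  institution type ∈ {R1, R2, national-lab}: R2 is in the set → true
  mean reviewer score < 3.9: 4.2 < 3.9 is false
  support letters ≤ 6: 2 ≤ 6 is true
  years since PhD ≥ 18 years: 39 ≥ 18 is true
  program area = math: math == math is true
Combine:
[1.1.1.3.1] false OR false = false
[1.1.1.3] NOT false = true
[1.1.1] false AND true AND true = false
[1.1.2.1] true AND false = false
[1.1.2.2] false OR true OR true = true
[1.1.2] false AND true = false
[1.1] false → false (antecedent false ⇒ implication holds) = true
[1] NOT true = false
[2.1.1.2] true → false = false
[2.1.1.3.1] false AND false = false
[2.1.1.3] NOT false = true
[2.1.1] true AND false AND true = false
[2.1] NOT false = true
[2.2.1] true → false = false
[2.2.2] true AND true AND true = true
[2.2] false OR true = true
[2] true AND true = true
[root] false OR true = true
Overall: true → funded

Funded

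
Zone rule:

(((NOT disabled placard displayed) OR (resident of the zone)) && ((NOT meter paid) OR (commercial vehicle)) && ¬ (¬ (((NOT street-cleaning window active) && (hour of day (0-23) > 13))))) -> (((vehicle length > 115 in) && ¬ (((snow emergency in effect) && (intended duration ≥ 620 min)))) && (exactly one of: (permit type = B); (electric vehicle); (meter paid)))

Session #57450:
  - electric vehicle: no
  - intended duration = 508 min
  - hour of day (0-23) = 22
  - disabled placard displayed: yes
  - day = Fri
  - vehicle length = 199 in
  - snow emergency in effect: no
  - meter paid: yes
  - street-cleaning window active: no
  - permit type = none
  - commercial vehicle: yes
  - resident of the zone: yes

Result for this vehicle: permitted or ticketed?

Permitted

Atomic conditions:
  NOT disabled placard displayed: yes → false
  resident of the zone: yes → true
  NOT meter paid: yes → false
  commercial vehicle: yes → true
  NOT street-cleaning window active: no → true
  hour of day (0-23) > 13: 22 > 13 is true
  vehicle length > 115 in: 199 > 115 is true
  snow emergency in effect: no → false
  intended duration ≥ 620 min: 508 ≥ 620 is false
  permit type = B: none == B is false
  electric vehicle: no → false
  meter paid: yes → true
Combine:
[1.1] false OR true = true
[1.2] false OR true = true
[1.3.1.1] true AND true = true
[1.3.1] NOT true = false
[1.3] NOT false = true
[1] true AND true AND true = true
[2.1.2.1] false AND false = false
[2.1.2] NOT false = true
[2.1] true AND true = true
[2.2] exactly-one(false, false, true) = true
[2] true AND true = true
[root] true → true = true
Overall: true → permitted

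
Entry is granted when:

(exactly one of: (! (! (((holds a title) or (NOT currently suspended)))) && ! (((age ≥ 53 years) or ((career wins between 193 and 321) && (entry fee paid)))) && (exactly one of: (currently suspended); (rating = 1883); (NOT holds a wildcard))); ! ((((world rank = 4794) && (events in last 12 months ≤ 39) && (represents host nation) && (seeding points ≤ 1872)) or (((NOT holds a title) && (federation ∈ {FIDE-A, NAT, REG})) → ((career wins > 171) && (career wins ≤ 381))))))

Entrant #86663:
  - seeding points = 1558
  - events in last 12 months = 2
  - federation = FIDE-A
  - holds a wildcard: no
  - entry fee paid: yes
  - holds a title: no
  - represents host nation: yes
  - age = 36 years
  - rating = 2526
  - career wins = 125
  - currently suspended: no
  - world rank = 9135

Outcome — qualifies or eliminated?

Eliminated

Atomic conditions:
  holds a title: no → false
  NOT currently suspended: no → true
  age ≥ 53 years: 36 ≥ 53 is false
  career wins between 193 and 321: 125 in [193, 321] is false
  entry fee paid: yes → true
  currently suspended: no → false
  rating = 1883: 2526 == 1883 is false
  NOT holds a wildcard: no → true
  world rank = 4794: 9135 == 4794 is false
  events in last 12 months ≤ 39: 2 ≤ 39 is true
  represents host nation: yes → true
  seeding points ≤ 1872: 1558 ≤ 1872 is true
  NOT holds a title: no → true
  federation ∈ {FIDE-A, NAT, REG}: FIDE-A is in the set → true
  career wins > 171: 125 > 171 is false
  career wins ≤ 381: 125 ≤ 381 is true
Combine:
[1.1.1.1] false OR true = true
[1.1.1] NOT true = false
[1.1] NOT false = true
[1.2.1.2] false AND true = false
[1.2.1] false OR false = false
[1.2] NOT false = true
[1.3] exactly-one(false, false, true) = true
[1] true AND true AND true = true
[2.1.1] false AND true AND true AND true = false
[2.1.2.1] true AND true = true
[2.1.2.2] false AND true = false
[2.1.2] true → false = false
[2.1] false OR false = false
[2] NOT false = true
[root] exactly-one(true, true) = false
Overall: false → eliminated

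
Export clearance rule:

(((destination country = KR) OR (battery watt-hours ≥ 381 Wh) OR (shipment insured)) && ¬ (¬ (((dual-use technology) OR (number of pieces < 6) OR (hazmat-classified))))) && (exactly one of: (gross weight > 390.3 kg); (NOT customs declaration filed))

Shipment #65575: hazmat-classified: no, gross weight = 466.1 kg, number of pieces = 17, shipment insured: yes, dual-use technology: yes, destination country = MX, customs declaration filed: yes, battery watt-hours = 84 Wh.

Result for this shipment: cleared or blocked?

Atomic conditions:
  destination country = KR: MX == KR is false
  battery watt-hours ≥ 381 Wh: 84 ≥ 381 is false
  shipment insured: yes → true
  dual-use technology: yes → true
  number of pieces < 6: 17 < 6 is false
  hazmat-classified: no → false
  gross weight > 390.3 kg: 466.1 > 390.3 is true
  NOT customs declaration filed: yes → false
Combine:
[1.1] false OR false OR true = true
[1.2.1.1] true OR false OR false = true
[1.2.1] NOT true = false
[1.2] NOT false = true
[1] true AND true = true
[2] exactly-one(true, false) = true
[root] true AND true = true
Overall: true → cleared

Cleared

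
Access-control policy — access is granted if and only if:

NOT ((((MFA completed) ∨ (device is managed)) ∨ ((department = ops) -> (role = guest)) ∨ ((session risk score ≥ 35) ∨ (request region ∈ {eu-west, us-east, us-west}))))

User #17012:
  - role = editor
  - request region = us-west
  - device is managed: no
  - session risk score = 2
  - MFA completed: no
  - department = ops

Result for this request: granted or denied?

Atomic conditions:
  MFA completed: no → false
  device is managed: no → false
  department = ops: ops == ops is true
  role = guest: editor == guest is false
  session risk score ≥ 35: 2 ≥ 35 is false
  request region ∈ {eu-west, us-east, us-west}: us-west is in the set → true
Combine:
[1.1] false OR false = false
[1.2] true → false = false
[1.3] false OR true = true
[1] false OR false OR true = true
[root] NOT true = false
Overall: false → denied

Denied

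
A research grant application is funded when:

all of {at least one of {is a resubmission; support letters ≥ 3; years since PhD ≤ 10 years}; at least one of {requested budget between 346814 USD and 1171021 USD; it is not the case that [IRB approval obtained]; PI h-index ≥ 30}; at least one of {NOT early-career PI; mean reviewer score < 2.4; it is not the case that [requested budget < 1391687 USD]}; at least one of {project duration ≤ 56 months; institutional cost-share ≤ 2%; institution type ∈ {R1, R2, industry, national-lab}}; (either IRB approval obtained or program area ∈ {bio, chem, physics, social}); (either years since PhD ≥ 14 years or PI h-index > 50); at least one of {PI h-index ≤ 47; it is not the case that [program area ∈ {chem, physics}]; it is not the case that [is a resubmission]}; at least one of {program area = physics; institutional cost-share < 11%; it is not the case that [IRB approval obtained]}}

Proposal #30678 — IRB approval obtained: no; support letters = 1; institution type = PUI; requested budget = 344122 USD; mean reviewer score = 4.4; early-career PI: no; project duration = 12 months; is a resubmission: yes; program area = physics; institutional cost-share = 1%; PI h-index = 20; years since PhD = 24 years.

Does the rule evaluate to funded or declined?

Funded

Atomic conditions:
  is a resubmission: yes → true
  support letters ≥ 3: 1 ≥ 3 is false
  years since PhD ≤ 10 years: 24 ≤ 10 is false
  requested budget between 346814 USD and 1171021 USD: 344122 in [346814, 1171021] is false
  IRB approval obtained: no → false
  PI h-index ≥ 30: 20 ≥ 30 is false
  NOT early-career PI: no → true
  mean reviewer score < 2.4: 4.4 < 2.4 is false
  requested budget < 1391687 USD: 344122 < 1391687 is true
  project duration ≤ 56 months: 12 ≤ 56 is true
  institutional cost-share ≤ 2%: 1 ≤ 2 is true
  institution type ∈ {R1, R2, industry, national-lab}: PUI is not in the set → false
  program area ∈ {bio, chem, physics, social}: physics is in the set → true
  years since PhD ≥ 14 years: 24 ≥ 14 is true
  PI h-index > 50: 20 > 50 is false
  PI h-index ≤ 47: 20 ≤ 47 is true
  program area ∈ {chem, physics}: physics is in the set → true
  program area = physics: physics == physics is true
  institutional cost-share < 11%: 1 < 11 is true
Combine:
[1] true OR false OR false = true
[2.2] NOT false = true
[2] false OR true OR false = true
[3.3] NOT true = false
[3] true OR false OR false = true
[4] true OR true OR false = true
[5] false OR true = true
[6] true OR false = true
[7.2] NOT true = false
[7.3] NOT true = false
[7] true OR false OR false = true
[8.3] NOT false = true
[8] true OR true OR true = true
[root] true AND true AND true AND true AND true AND true AND true AND true = true
Overall: true → funded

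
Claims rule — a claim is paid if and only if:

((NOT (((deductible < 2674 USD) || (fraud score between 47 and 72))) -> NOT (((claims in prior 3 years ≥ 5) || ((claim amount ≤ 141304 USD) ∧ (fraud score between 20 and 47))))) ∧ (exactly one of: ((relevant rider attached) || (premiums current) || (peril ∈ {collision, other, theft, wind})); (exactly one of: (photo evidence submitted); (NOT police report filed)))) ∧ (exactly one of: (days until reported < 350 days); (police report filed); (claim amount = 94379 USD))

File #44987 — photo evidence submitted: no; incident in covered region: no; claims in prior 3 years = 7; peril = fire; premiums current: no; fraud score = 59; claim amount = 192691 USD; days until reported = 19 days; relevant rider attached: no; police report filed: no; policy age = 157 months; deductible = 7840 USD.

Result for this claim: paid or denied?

Paid

Atomic conditions:
  deductible < 2674 USD: 7840 < 2674 is false
  fraud score between 47 and 72: 59 in [47, 72] is true
  claims in prior 3 years ≥ 5: 7 ≥ 5 is true
  claim amount ≤ 141304 USD: 192691 ≤ 141304 is false
  fraud score between 20 and 47: 59 in [20, 47] is false
  relevant rider attached: no → false
  premiums current: no → false
  peril ∈ {collision, other, theft, wind}: fire is not in the set → false
  photo evidence submitted: no → false
  NOT police report filed: no → true
  days until reported < 350 days: 19 < 350 is true
  police report filed: no → false
  claim amount = 94379 USD: 192691 == 94379 is false
Combine:
[1.1.1.1] false OR true = true
[1.1.1] NOT true = false
[1.1.2.1.2] false AND false = false
[1.1.2.1] true OR false = true
[1.1.2] NOT true = false
[1.1] false → false (antecedent false ⇒ implication holds) = true
[1.2.1] false OR false OR false = false
[1.2.2] exactly-one(false, true) = true
[1.2] exactly-one(false, true) = true
[1] true AND true = true
[2] exactly-one(true, false, false) = true
[root] true AND true = true
Overall: true → paid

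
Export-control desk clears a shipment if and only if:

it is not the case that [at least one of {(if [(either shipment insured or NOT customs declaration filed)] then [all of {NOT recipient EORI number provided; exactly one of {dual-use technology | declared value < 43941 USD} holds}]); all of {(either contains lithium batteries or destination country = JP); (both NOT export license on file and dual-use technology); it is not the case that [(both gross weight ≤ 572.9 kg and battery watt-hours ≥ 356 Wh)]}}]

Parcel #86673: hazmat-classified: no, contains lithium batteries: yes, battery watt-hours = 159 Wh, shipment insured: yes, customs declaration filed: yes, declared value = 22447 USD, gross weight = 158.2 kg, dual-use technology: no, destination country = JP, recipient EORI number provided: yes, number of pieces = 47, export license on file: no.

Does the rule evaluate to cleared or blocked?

Cleared

Atomic conditions:
  shipment insured: yes → true
  NOT customs declaration filed: yes → false
  NOT recipient EORI number provided: yes → false
  dual-use technology: no → false
  declared value < 43941 USD: 22447 < 43941 is true
  contains lithium batteries: yes → true
  destination country = JP: JP == JP is true
  NOT export license on file: no → true
  gross weight ≤ 572.9 kg: 158.2 ≤ 572.9 is true
  battery watt-hours ≥ 356 Wh: 159 ≥ 356 is false
Combine:
[1.1.1] true OR false = true
[1.1.2.2] exactly-one(false, true) = true
[1.1.2] false AND true = false
[1.1] true → false = false
[1.2.1] true OR true = true
[1.2.2] true AND false = false
[1.2.3.1] true AND false = false
[1.2.3] NOT false = true
[1.2] true AND false AND true = false
[1] false OR false = false
[root] NOT false = true
Overall: true → cleared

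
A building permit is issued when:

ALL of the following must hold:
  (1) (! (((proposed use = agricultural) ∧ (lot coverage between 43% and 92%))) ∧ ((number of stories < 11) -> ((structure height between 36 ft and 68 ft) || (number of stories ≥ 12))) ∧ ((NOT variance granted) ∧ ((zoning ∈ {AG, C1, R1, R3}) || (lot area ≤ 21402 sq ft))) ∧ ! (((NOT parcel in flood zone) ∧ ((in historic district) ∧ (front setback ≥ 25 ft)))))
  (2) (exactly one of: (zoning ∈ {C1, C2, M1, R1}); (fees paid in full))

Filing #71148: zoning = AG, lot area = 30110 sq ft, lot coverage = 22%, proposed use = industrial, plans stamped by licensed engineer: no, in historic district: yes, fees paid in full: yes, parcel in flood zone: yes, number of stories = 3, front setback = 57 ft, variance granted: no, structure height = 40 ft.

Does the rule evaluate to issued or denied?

Atomic conditions:
  proposed use = agricultural: industrial == agricultural is false
  lot coverage between 43% and 92%: 22 in [43, 92] is false
  number of stories < 11: 3 < 11 is true
  structure height between 36 ft and 68 ft: 40 in [36, 68] is true
  number of stories ≥ 12: 3 ≥ 12 is false
  NOT variance granted: no → true
  zoning ∈ {AG, C1, R1, R3}: AG is in the set → true
  lot area ≤ 21402 sq ft: 30110 ≤ 21402 is false
  NOT parcel in flood zone: yes → false
  in historic district: yes → true
  front setback ≥ 25 ft: 57 ≥ 25 is true
  zoning ∈ {C1, C2, M1, R1}: AG is not in the set → false
  fees paid in full: yes → true
Combine:
[1.1.1] false AND false = false
[1.1] NOT false = true
[1.2.2] true OR false = true
[1.2] true → true = true
[1.3.2] true OR false = true
[1.3] true AND true = true
[1.4.1.2] true AND true = true
[1.4.1] false AND true = false
[1.4] NOT false = true
[1] true AND true AND true AND true = true
[2] exactly-one(false, true) = true
[root] true AND true = true
Overall: true → issued

Issued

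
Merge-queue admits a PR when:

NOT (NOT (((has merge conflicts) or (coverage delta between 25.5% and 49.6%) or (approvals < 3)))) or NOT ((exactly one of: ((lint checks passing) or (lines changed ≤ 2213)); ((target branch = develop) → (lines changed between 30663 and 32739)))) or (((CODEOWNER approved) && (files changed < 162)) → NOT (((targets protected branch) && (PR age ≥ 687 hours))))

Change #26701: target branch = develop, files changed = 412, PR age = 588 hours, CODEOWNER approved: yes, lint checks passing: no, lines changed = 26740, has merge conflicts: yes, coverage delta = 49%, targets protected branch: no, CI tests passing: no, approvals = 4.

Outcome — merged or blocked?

Merged

Atomic conditions:
  has merge conflicts: yes → true
  coverage delta between 25.5% and 49.6%: 49 in [25.5, 49.6] is true
  approvals < 3: 4 < 3 is false
  lint checks passing: no → false
  lines changed ≤ 2213: 26740 ≤ 2213 is false
  target branch = develop: develop == develop is true
  lines changed between 30663 and 32739: 26740 in [30663, 32739] is false
  CODEOWNER approved: yes → true
  files changed < 162: 412 < 162 is false
  targets protected branch: no → false
  PR age ≥ 687 hours: 588 ≥ 687 is false
Combine:
[1.1.1] true OR true OR false = true
[1.1] NOT true = false
[1] NOT false = true
[2.1.1] false OR false = false
[2.1.2] true → false = false
[2.1] exactly-one(false, false) = false
[2] NOT false = true
[3.1] true AND false = false
[3.2.1] false AND false = false
[3.2] NOT false = true
[3] false → true (antecedent false ⇒ implication holds) = true
[root] true OR true OR true = true
Overall: true → merged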